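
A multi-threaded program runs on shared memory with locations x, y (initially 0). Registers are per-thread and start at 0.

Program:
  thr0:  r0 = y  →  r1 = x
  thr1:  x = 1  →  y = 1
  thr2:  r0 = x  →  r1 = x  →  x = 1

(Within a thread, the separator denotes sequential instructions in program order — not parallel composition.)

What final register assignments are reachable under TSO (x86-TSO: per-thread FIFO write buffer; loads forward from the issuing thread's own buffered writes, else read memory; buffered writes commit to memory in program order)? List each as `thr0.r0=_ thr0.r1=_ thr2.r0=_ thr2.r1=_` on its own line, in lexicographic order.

outcome vector order: (thr0.r0,thr0.r1,thr2.r0,thr2.r1)
|TSO outcomes| = 9

thr0.r0=0 thr0.r1=0 thr2.r0=0 thr2.r1=0
thr0.r0=0 thr0.r1=0 thr2.r0=0 thr2.r1=1
thr0.r0=0 thr0.r1=0 thr2.r0=1 thr2.r1=1
thr0.r0=0 thr0.r1=1 thr2.r0=0 thr2.r1=0
thr0.r0=0 thr0.r1=1 thr2.r0=0 thr2.r1=1
thr0.r0=0 thr0.r1=1 thr2.r0=1 thr2.r1=1
thr0.r0=1 thr0.r1=1 thr2.r0=0 thr2.r1=0
thr0.r0=1 thr0.r1=1 thr2.r0=0 thr2.r1=1
thr0.r0=1 thr0.r1=1 thr2.r0=1 thr2.r1=1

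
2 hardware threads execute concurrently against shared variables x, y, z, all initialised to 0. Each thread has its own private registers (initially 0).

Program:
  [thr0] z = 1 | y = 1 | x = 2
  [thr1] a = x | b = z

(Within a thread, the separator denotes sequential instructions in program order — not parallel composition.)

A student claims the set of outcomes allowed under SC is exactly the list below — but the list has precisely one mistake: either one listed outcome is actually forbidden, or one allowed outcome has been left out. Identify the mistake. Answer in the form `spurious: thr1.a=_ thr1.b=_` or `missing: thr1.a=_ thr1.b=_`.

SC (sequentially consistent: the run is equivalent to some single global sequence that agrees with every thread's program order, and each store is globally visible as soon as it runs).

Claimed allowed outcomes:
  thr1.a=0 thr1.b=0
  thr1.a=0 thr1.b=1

missing: thr1.a=2 thr1.b=1

outcome vector order: (thr1.a,thr1.b)
SC (3): <0 0> <0 1> <2 1>
SC∖claimed = {<2 1>}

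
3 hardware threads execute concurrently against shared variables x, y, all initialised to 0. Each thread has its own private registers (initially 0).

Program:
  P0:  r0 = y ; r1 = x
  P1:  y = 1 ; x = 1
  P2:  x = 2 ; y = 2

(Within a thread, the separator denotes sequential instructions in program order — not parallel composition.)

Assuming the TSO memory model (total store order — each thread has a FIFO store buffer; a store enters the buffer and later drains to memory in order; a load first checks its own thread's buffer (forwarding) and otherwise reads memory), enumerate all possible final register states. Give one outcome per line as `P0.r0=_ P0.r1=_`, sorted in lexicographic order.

P0.r0=0 P0.r1=0
P0.r0=0 P0.r1=1
P0.r0=0 P0.r1=2
P0.r0=1 P0.r1=0
P0.r0=1 P0.r1=1
P0.r0=1 P0.r1=2
P0.r0=2 P0.r1=1
P0.r0=2 P0.r1=2

outcome vector order: (P0.r0,P0.r1)
|TSO outcomes| = 8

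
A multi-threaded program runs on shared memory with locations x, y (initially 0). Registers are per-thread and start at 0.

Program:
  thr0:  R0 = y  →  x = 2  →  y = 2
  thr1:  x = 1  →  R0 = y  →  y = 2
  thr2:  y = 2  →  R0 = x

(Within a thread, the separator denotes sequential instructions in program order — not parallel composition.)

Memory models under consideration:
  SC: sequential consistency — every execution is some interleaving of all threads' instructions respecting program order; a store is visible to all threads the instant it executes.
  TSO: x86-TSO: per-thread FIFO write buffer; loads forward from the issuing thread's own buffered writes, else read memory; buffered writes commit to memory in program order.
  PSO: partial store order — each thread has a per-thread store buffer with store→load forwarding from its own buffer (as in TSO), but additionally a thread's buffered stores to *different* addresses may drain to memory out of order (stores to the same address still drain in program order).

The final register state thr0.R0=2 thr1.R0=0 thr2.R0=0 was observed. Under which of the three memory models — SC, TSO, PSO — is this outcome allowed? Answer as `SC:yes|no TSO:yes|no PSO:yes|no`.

outcome vector order: (thr0.R0,thr1.R0,thr2.R0)
SC (10): <0 0 1> <0 0 2> <0 2 0> <0 2 1> <0 2 2> <2 0 1> <2 0 2> <2 2 0> <2 2 1> <2 2 2>
TSO (12): <0 0 0> <0 0 1> <0 0 2> <0 2 0> <0 2 1> <0 2 2> <2 0 0> <2 0 1> <2 0 2> <2 2 0> <2 2 1> <2 2 2>
PSO (12): <0 0 0> <0 0 1> <0 0 2> <0 2 0> <0 2 1> <0 2 2> <2 0 0> <2 0 1> <2 0 2> <2 2 0> <2 2 1> <2 2 2>
target <2 0 0> ∈ {TSO,PSO}

SC:no TSO:yes PSO:yes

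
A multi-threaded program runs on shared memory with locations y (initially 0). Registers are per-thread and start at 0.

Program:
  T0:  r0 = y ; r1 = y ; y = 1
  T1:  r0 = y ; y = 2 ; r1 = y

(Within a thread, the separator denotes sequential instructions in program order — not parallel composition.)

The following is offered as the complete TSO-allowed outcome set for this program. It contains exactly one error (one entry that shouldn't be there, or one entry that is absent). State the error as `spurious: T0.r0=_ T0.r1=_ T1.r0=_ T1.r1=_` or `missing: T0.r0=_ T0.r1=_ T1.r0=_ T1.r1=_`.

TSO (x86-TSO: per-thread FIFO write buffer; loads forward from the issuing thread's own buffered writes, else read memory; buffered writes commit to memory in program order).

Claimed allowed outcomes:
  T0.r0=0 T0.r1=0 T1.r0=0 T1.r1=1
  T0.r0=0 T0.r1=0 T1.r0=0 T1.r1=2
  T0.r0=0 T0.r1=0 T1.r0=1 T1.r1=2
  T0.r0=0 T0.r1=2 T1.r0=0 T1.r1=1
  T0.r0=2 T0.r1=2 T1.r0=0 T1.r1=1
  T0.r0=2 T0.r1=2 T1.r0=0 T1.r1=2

outcome vector order: (T0.r0,T0.r1,T1.r0,T1.r1)
under TSO → 0/0/0/1 0/0/0/2 0/0/1/2 0/2/0/1 0/2/0/2 2/2/0/1 2/2/0/2
TSO∖claimed = {0/2/0/2}

missing: T0.r0=0 T0.r1=2 T1.r0=0 T1.r1=2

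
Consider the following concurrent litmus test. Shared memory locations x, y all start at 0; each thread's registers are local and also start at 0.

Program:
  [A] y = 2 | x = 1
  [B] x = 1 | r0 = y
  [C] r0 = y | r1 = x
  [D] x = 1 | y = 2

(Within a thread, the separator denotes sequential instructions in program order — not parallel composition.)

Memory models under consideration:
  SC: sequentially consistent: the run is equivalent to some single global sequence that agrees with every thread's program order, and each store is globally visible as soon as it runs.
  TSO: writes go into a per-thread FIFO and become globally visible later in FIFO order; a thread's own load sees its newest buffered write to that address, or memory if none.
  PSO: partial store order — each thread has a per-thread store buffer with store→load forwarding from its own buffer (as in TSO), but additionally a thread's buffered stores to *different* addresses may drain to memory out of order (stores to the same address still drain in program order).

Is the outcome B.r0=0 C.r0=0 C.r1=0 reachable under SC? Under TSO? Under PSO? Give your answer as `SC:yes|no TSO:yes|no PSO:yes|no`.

outcome vector order: (B.r0,C.r0,C.r1)
SC (7): 000 001 021 200 201 220 221
TSO (8): 000 001 020 021 200 201 220 221
PSO (8): 000 001 020 021 200 201 220 221
target 000 ∈ {SC,TSO,PSO}

SC:yes TSO:yes PSO:yes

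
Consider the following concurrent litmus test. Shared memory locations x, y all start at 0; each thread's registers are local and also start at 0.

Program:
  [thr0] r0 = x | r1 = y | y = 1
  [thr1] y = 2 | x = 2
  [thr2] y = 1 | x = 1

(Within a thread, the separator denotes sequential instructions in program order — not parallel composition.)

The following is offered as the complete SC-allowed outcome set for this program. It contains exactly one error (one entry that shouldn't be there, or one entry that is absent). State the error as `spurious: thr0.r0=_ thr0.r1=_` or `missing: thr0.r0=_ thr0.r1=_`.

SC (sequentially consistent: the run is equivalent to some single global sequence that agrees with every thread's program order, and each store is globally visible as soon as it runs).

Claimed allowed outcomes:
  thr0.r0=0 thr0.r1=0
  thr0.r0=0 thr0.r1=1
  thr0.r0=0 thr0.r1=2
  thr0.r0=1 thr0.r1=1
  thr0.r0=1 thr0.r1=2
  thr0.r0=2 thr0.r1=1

outcome vector order: (thr0.r0,thr0.r1)
under SC → 00; 01; 02; 11; 12; 21; 22
SC∖claimed = {22}

missing: thr0.r0=2 thr0.r1=2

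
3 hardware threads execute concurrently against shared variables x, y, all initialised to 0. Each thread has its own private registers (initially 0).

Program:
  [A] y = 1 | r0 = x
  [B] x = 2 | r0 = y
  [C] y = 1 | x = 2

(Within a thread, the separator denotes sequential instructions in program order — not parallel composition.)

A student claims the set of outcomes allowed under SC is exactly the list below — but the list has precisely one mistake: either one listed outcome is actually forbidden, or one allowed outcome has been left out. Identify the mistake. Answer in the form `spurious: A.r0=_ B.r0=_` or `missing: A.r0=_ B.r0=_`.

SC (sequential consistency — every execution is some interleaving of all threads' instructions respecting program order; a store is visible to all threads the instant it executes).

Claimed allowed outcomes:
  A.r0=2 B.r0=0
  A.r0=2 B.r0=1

missing: A.r0=0 B.r0=1

outcome vector order: (A.r0,B.r0)
SC (3): (0,1), (2,0), (2,1)
SC∖claimed = {(0,1)}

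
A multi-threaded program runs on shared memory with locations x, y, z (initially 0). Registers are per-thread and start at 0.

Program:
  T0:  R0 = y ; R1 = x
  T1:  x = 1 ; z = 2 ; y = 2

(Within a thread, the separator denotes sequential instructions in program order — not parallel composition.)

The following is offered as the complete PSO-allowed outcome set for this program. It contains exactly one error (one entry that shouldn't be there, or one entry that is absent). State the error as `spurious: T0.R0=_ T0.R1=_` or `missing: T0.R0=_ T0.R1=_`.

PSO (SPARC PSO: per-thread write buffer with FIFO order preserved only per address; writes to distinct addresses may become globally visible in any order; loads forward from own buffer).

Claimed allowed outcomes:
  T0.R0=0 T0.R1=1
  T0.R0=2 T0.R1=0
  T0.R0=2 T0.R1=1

missing: T0.R0=0 T0.R1=0

outcome vector order: (T0.R0,T0.R1)
under PSO → 0/0, 0/1, 2/0, 2/1
PSO∖claimed = {0/0}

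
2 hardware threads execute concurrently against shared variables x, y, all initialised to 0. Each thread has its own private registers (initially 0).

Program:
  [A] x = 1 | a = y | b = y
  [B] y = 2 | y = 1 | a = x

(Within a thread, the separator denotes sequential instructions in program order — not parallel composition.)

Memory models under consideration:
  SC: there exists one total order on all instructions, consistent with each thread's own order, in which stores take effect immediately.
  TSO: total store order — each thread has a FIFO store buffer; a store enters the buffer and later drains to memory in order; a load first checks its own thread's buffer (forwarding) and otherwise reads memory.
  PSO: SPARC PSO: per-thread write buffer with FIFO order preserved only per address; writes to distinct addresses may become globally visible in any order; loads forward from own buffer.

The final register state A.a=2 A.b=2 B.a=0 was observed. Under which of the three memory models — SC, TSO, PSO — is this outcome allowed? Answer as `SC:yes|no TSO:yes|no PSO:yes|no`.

outcome vector order: (A.a,A.b,B.a)
SC (7): 0/0/1 0/1/1 0/2/1 1/1/0 1/1/1 2/1/1 2/2/1
TSO (12): 0/0/0 0/0/1 0/1/0 0/1/1 0/2/0 0/2/1 1/1/0 1/1/1 2/1/0 2/1/1 2/2/0 2/2/1
PSO (12): 0/0/0 0/0/1 0/1/0 0/1/1 0/2/0 0/2/1 1/1/0 1/1/1 2/1/0 2/1/1 2/2/0 2/2/1
target 2/2/0 ∈ {TSO,PSO}

SC:no TSO:yes PSO:yes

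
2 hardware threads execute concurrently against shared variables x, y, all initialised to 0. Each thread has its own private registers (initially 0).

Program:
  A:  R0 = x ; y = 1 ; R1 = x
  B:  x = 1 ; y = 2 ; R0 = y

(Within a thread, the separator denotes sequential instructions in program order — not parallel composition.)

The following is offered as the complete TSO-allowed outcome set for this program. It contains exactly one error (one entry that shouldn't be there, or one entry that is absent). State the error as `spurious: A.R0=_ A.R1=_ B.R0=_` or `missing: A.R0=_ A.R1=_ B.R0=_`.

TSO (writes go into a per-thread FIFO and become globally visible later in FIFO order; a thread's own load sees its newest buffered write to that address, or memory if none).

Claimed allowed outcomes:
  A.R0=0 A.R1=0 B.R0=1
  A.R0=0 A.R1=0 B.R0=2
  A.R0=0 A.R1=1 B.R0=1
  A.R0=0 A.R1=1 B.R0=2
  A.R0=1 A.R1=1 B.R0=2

outcome vector order: (A.R0,A.R1,B.R0)
TSO: 6 outcomes — {<0 0 1> <0 0 2> <0 1 1> <0 1 2> <1 1 1> <1 1 2>}
TSO∖claimed = {<1 1 1>}

missing: A.R0=1 A.R1=1 B.R0=1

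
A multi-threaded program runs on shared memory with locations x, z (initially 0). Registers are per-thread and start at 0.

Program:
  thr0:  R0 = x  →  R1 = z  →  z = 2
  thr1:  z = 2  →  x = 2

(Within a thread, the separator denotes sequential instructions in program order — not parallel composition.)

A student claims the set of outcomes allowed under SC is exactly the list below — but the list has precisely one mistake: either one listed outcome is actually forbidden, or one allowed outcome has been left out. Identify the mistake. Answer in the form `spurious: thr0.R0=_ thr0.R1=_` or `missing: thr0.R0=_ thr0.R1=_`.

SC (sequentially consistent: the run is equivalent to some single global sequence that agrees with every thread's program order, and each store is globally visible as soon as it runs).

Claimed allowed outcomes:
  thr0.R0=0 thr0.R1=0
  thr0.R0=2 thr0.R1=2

missing: thr0.R0=0 thr0.R1=2

outcome vector order: (thr0.R0,thr0.R1)
SC: 3 outcomes — {00; 02; 22}
SC∖claimed = {02}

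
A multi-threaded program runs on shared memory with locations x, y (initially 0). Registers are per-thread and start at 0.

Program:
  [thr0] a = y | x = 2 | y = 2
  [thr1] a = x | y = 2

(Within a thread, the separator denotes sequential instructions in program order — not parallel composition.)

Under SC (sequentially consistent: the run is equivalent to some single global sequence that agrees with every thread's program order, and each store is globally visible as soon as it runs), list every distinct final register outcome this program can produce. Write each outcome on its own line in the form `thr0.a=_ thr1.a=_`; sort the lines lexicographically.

thr0.a=0 thr1.a=0
thr0.a=0 thr1.a=2
thr0.a=2 thr1.a=0

outcome vector order: (thr0.a,thr1.a)
|SC outcomes| = 3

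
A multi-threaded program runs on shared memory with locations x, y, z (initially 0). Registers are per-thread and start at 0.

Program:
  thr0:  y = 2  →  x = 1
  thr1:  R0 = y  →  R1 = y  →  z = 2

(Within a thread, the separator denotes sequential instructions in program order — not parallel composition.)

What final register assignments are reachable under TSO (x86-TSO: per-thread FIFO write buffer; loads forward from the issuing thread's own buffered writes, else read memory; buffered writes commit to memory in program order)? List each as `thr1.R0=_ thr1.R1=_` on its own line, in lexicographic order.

outcome vector order: (thr1.R0,thr1.R1)
|TSO outcomes| = 3

thr1.R0=0 thr1.R1=0
thr1.R0=0 thr1.R1=2
thr1.R0=2 thr1.R1=2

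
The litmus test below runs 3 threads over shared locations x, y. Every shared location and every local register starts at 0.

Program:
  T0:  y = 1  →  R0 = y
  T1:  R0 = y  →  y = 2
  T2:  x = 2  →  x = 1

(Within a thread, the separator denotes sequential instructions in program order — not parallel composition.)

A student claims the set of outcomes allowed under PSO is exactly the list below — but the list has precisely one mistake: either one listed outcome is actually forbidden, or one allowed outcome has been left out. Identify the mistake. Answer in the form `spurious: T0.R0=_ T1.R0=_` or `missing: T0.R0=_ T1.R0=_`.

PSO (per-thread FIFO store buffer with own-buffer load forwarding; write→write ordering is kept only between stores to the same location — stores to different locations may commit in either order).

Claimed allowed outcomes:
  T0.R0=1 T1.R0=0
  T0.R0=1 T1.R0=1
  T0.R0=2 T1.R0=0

missing: T0.R0=2 T1.R0=1

outcome vector order: (T0.R0,T1.R0)
PSO (4): 10; 11; 20; 21
PSO∖claimed = {21}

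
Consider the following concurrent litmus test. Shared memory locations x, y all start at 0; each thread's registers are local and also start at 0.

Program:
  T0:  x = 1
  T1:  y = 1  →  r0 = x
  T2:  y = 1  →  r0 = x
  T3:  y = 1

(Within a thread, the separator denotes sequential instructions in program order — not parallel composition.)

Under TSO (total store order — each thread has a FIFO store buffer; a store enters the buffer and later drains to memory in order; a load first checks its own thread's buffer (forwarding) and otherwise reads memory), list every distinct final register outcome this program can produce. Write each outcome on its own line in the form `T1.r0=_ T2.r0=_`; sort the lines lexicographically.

T1.r0=0 T2.r0=0
T1.r0=0 T2.r0=1
T1.r0=1 T2.r0=0
T1.r0=1 T2.r0=1

outcome vector order: (T1.r0,T2.r0)
|TSO outcomes| = 4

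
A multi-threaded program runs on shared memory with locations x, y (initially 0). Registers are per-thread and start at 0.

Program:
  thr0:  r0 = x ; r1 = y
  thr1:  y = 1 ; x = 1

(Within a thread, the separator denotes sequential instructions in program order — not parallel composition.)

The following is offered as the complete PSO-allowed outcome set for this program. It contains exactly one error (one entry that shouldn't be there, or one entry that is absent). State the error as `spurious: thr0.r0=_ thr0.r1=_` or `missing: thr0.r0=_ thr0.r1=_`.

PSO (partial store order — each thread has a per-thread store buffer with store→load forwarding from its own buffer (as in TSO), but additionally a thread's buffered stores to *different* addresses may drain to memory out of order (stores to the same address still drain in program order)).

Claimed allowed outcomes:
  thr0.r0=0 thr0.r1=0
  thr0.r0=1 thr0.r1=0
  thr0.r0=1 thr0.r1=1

missing: thr0.r0=0 thr0.r1=1

outcome vector order: (thr0.r0,thr0.r1)
PSO (4): (0,0); (0,1); (1,0); (1,1)
PSO∖claimed = {(0,1)}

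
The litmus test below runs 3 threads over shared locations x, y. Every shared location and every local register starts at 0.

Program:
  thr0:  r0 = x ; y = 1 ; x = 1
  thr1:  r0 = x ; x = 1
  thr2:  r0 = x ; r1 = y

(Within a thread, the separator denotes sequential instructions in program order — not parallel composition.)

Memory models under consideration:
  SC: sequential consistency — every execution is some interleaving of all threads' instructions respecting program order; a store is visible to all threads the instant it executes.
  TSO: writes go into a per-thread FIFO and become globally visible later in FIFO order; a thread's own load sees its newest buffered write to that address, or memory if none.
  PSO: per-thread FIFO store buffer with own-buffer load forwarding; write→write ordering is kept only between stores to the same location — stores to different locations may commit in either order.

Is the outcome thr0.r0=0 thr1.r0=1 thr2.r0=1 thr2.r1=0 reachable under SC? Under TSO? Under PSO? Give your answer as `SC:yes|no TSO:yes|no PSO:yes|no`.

outcome vector order: (thr0.r0,thr1.r0,thr2.r0,thr2.r1)
SC: 11 outcomes — {0000 0001 0010 0011 0100 0101 0111 1000 1001 1010 1011}
TSO: 11 outcomes — {0000 0001 0010 0011 0100 0101 0111 1000 1001 1010 1011}
PSO: 12 outcomes — {0000 0001 0010 0011 0100 0101 0110 0111 1000 1001 1010 1011}
target 0110 ∈ {PSO}

SC:no TSO:no PSO:yes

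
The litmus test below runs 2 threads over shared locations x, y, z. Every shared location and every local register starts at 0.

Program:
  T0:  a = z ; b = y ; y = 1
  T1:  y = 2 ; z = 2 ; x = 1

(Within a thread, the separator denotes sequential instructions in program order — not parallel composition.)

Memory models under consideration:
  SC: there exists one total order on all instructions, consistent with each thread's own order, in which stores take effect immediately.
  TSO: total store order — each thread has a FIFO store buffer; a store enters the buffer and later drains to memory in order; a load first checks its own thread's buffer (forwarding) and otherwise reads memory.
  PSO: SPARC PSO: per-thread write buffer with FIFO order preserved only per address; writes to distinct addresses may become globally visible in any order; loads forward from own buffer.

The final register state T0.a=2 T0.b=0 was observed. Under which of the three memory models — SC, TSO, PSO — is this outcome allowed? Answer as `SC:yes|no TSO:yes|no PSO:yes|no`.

outcome vector order: (T0.a,T0.b)
SC (3): <0 0> <0 2> <2 2>
TSO (3): <0 0> <0 2> <2 2>
PSO (4): <0 0> <0 2> <2 0> <2 2>
target <2 0> ∈ {PSO}

SC:no TSO:no PSO:yes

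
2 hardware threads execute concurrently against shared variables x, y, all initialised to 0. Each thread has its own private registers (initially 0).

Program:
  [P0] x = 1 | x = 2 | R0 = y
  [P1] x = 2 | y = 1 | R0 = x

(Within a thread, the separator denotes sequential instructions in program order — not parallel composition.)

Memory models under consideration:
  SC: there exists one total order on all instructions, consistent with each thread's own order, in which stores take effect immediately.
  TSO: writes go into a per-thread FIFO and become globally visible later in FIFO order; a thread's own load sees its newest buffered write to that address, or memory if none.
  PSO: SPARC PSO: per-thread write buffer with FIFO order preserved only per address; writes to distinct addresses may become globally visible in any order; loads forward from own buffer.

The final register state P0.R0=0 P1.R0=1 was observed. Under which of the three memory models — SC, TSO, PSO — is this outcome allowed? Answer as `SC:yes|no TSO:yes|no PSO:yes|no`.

SC:no TSO:yes PSO:yes

outcome vector order: (P0.R0,P1.R0)
SC: 3 outcomes — {<0 2> <1 1> <1 2>}
TSO: 4 outcomes — {<0 1> <0 2> <1 1> <1 2>}
PSO: 4 outcomes — {<0 1> <0 2> <1 1> <1 2>}
target <0 1> ∈ {TSO,PSO}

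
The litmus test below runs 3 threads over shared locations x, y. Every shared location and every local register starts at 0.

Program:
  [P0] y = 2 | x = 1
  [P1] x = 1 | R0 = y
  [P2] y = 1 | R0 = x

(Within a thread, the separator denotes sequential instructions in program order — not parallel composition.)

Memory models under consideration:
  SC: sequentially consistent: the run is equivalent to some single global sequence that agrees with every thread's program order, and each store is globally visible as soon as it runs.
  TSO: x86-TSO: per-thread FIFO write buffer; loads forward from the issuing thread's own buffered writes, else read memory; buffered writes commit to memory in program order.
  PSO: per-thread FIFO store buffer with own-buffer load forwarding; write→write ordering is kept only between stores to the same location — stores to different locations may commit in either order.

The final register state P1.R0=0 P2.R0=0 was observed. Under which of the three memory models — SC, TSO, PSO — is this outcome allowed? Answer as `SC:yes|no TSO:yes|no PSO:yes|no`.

SC:no TSO:yes PSO:yes

outcome vector order: (P1.R0,P2.R0)
SC: 5 outcomes — {0/1 1/0 1/1 2/0 2/1}
TSO: 6 outcomes — {0/0 0/1 1/0 1/1 2/0 2/1}
PSO: 6 outcomes — {0/0 0/1 1/0 1/1 2/0 2/1}
target 0/0 ∈ {TSO,PSO}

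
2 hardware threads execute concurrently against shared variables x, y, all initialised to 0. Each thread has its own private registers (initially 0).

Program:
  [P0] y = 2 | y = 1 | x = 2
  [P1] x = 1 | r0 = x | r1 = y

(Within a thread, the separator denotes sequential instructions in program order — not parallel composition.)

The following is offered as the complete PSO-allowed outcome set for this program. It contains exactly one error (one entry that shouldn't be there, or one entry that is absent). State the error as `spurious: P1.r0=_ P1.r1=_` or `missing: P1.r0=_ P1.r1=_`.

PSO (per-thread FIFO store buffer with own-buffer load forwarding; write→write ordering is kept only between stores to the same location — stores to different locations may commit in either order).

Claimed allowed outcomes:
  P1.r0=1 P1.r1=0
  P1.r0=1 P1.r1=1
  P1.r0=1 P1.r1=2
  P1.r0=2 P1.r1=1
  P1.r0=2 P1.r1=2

missing: P1.r0=2 P1.r1=0

outcome vector order: (P1.r0,P1.r1)
under PSO → (1,0) (1,1) (1,2) (2,0) (2,1) (2,2)
PSO∖claimed = {(2,0)}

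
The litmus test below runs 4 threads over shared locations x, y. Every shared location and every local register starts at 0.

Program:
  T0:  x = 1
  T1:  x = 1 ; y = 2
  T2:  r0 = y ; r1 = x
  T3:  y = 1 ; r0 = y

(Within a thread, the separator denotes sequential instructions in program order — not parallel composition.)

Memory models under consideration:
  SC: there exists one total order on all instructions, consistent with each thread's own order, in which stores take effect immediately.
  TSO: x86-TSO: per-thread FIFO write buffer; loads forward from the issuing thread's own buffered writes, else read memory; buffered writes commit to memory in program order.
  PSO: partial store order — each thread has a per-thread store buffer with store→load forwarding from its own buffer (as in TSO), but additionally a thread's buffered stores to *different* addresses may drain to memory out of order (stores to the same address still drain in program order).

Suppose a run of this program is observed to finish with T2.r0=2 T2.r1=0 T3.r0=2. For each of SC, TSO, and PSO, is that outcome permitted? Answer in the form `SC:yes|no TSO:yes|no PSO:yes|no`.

SC:no TSO:no PSO:yes

outcome vector order: (T2.r0,T2.r1,T3.r0)
SC: 10 outcomes — {(0,0,1), (0,0,2), (0,1,1), (0,1,2), (1,0,1), (1,0,2), (1,1,1), (1,1,2), (2,1,1), (2,1,2)}
TSO: 10 outcomes — {(0,0,1), (0,0,2), (0,1,1), (0,1,2), (1,0,1), (1,0,2), (1,1,1), (1,1,2), (2,1,1), (2,1,2)}
PSO: 12 outcomes — {(0,0,1), (0,0,2), (0,1,1), (0,1,2), (1,0,1), (1,0,2), (1,1,1), (1,1,2), (2,0,1), (2,0,2), (2,1,1), (2,1,2)}
target (2,0,2) ∈ {PSO}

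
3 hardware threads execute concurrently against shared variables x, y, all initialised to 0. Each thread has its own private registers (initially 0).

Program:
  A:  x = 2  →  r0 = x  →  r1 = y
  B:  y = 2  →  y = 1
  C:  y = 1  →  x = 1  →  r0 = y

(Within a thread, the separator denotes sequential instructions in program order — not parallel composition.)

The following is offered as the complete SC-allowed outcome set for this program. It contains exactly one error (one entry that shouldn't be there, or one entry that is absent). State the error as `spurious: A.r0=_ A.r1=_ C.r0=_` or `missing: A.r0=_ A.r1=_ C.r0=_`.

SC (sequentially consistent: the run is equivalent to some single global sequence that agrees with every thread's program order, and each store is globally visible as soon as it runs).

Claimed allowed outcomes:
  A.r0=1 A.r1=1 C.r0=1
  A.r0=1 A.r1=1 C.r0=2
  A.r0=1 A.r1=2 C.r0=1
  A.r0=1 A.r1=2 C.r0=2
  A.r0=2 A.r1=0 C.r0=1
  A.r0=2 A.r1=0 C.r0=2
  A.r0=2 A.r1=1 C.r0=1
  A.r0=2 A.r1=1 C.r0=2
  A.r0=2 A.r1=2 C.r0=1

outcome vector order: (A.r0,A.r1,C.r0)
under SC → (1,1,1); (1,1,2); (1,2,1); (1,2,2); (2,0,1); (2,0,2); (2,1,1); (2,1,2); (2,2,1); (2,2,2)
SC∖claimed = {(2,2,2)}

missing: A.r0=2 A.r1=2 C.r0=2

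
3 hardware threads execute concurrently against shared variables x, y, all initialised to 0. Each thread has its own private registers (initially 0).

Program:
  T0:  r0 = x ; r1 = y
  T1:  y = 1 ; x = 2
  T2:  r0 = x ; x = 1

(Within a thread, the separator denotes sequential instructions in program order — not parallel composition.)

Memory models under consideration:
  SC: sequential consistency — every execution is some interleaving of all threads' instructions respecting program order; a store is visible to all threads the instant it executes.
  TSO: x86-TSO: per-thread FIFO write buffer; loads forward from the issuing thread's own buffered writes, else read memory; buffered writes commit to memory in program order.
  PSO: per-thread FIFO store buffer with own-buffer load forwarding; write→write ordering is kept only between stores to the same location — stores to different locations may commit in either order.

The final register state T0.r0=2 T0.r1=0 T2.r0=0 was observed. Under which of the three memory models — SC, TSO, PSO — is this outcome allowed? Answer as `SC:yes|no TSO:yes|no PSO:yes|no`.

outcome vector order: (T0.r0,T0.r1,T2.r0)
SC: 9 outcomes — {(0,0,0); (0,0,2); (0,1,0); (0,1,2); (1,0,0); (1,1,0); (1,1,2); (2,1,0); (2,1,2)}
TSO: 9 outcomes — {(0,0,0); (0,0,2); (0,1,0); (0,1,2); (1,0,0); (1,1,0); (1,1,2); (2,1,0); (2,1,2)}
PSO: 12 outcomes — {(0,0,0); (0,0,2); (0,1,0); (0,1,2); (1,0,0); (1,0,2); (1,1,0); (1,1,2); (2,0,0); (2,0,2); (2,1,0); (2,1,2)}
target (2,0,0) ∈ {PSO}

SC:no TSO:no PSO:yes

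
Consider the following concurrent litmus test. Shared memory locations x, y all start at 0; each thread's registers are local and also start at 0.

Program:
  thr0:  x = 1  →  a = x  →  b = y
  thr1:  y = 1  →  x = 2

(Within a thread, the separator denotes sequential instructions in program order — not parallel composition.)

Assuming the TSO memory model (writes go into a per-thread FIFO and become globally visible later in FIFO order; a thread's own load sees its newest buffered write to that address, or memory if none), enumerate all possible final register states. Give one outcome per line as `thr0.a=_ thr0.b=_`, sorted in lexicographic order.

thr0.a=1 thr0.b=0
thr0.a=1 thr0.b=1
thr0.a=2 thr0.b=1

outcome vector order: (thr0.a,thr0.b)
|TSO outcomes| = 3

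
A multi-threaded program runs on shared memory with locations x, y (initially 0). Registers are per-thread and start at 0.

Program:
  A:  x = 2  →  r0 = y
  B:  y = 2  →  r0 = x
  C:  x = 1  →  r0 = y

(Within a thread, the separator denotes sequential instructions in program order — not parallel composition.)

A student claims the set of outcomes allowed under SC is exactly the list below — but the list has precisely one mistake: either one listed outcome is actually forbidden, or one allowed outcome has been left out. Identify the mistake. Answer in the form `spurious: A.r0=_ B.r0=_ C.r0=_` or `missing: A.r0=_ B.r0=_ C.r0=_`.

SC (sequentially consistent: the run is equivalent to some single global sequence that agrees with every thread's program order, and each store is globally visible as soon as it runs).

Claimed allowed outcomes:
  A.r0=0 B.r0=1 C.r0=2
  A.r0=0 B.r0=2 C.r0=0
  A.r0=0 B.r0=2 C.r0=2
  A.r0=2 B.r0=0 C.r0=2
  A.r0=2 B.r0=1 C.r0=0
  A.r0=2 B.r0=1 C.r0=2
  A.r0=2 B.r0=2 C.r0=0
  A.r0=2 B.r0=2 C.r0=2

outcome vector order: (A.r0,B.r0,C.r0)
[SC] allowed = {<0 1 0> <0 1 2> <0 2 0> <0 2 2> <2 0 2> <2 1 0> <2 1 2> <2 2 0> <2 2 2>}
SC∖claimed = {<0 1 0>}

missing: A.r0=0 B.r0=1 C.r0=0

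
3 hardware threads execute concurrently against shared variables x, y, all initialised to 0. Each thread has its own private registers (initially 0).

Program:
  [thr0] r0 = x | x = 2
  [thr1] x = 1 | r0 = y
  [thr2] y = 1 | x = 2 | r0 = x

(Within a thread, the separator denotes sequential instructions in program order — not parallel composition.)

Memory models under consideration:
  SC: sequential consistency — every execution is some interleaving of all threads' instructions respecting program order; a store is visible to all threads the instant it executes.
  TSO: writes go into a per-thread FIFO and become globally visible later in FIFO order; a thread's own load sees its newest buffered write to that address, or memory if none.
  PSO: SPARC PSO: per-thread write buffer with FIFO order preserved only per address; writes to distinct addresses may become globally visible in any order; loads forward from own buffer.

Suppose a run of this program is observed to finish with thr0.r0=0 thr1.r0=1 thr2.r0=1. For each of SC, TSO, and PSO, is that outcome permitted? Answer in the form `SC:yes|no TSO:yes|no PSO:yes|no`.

SC:yes TSO:yes PSO:yes

outcome vector order: (thr0.r0,thr1.r0,thr2.r0)
under SC → (0,0,2), (0,1,1), (0,1,2), (1,0,2), (1,1,1), (1,1,2), (2,0,2), (2,1,1), (2,1,2)
under TSO → (0,0,1), (0,0,2), (0,1,1), (0,1,2), (1,0,1), (1,0,2), (1,1,1), (1,1,2), (2,0,1), (2,0,2), (2,1,1), (2,1,2)
under PSO → (0,0,1), (0,0,2), (0,1,1), (0,1,2), (1,0,1), (1,0,2), (1,1,1), (1,1,2), (2,0,1), (2,0,2), (2,1,1), (2,1,2)
target (0,1,1) ∈ {SC,TSO,PSO}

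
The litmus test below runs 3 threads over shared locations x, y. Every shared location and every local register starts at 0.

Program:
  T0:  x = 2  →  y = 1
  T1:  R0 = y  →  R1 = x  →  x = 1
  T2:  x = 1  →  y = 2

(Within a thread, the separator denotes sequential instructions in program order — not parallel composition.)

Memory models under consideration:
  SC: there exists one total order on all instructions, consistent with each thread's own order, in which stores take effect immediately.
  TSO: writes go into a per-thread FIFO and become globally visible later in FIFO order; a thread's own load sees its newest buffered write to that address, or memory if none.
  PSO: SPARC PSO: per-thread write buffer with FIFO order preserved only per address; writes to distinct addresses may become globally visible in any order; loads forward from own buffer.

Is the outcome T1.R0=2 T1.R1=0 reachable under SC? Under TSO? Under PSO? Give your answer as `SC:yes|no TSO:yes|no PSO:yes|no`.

SC:no TSO:no PSO:yes

outcome vector order: (T1.R0,T1.R1)
[SC] allowed = {(0,0), (0,1), (0,2), (1,1), (1,2), (2,1), (2,2)}
[TSO] allowed = {(0,0), (0,1), (0,2), (1,1), (1,2), (2,1), (2,2)}
[PSO] allowed = {(0,0), (0,1), (0,2), (1,0), (1,1), (1,2), (2,0), (2,1), (2,2)}
target (2,0) ∈ {PSO}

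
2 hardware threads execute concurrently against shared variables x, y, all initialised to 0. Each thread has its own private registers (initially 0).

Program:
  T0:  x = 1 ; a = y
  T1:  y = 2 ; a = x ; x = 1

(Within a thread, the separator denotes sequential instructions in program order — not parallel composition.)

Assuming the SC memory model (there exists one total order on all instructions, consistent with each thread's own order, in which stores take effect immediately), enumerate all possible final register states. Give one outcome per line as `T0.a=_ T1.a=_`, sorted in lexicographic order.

outcome vector order: (T0.a,T1.a)
|SC outcomes| = 3

T0.a=0 T1.a=1
T0.a=2 T1.a=0
T0.a=2 T1.a=1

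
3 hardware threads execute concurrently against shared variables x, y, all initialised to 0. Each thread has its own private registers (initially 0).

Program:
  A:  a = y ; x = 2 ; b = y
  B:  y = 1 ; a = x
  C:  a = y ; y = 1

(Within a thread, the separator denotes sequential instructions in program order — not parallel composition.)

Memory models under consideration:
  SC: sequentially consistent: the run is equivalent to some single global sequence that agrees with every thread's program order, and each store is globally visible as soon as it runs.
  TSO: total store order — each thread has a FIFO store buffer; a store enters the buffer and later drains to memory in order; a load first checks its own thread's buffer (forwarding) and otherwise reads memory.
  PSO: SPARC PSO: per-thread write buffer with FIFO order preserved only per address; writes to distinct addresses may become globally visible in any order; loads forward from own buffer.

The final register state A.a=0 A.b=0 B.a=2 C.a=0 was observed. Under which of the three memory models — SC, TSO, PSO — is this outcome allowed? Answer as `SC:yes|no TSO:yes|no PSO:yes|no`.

outcome vector order: (A.a,A.b,B.a,C.a)
SC (10): (0,0,2,0); (0,0,2,1); (0,1,0,0); (0,1,0,1); (0,1,2,0); (0,1,2,1); (1,1,0,0); (1,1,0,1); (1,1,2,0); (1,1,2,1)
TSO (12): (0,0,0,0); (0,0,0,1); (0,0,2,0); (0,0,2,1); (0,1,0,0); (0,1,0,1); (0,1,2,0); (0,1,2,1); (1,1,0,0); (1,1,0,1); (1,1,2,0); (1,1,2,1)
PSO (12): (0,0,0,0); (0,0,0,1); (0,0,2,0); (0,0,2,1); (0,1,0,0); (0,1,0,1); (0,1,2,0); (0,1,2,1); (1,1,0,0); (1,1,0,1); (1,1,2,0); (1,1,2,1)
target (0,0,2,0) ∈ {SC,TSO,PSO}

SC:yes TSO:yes PSO:yes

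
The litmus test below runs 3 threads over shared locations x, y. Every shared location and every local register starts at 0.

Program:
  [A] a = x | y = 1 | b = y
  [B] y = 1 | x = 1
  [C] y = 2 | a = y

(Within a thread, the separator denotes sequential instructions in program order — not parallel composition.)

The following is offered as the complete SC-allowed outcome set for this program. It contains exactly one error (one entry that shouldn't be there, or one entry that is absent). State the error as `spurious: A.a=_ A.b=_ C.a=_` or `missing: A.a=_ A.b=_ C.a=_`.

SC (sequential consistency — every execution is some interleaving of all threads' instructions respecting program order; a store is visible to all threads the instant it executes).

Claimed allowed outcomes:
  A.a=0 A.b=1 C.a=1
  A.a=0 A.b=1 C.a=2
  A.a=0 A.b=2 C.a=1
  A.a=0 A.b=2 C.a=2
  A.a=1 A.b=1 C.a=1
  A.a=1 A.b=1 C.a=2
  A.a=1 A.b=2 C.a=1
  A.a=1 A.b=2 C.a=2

spurious: A.a=1 A.b=2 C.a=1

outcome vector order: (A.a,A.b,C.a)
under SC → 0/1/1 0/1/2 0/2/1 0/2/2 1/1/1 1/1/2 1/2/2
claimed∖SC = {1/2/1}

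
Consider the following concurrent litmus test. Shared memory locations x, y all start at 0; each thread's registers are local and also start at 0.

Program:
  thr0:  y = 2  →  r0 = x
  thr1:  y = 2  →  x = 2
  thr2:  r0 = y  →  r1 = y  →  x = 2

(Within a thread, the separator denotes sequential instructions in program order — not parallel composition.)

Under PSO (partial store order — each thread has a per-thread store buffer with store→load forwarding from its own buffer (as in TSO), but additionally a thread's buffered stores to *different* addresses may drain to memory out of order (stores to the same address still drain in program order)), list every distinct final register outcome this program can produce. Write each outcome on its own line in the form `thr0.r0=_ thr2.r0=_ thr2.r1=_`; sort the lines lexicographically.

thr0.r0=0 thr2.r0=0 thr2.r1=0
thr0.r0=0 thr2.r0=0 thr2.r1=2
thr0.r0=0 thr2.r0=2 thr2.r1=2
thr0.r0=2 thr2.r0=0 thr2.r1=0
thr0.r0=2 thr2.r0=0 thr2.r1=2
thr0.r0=2 thr2.r0=2 thr2.r1=2

outcome vector order: (thr0.r0,thr2.r0,thr2.r1)
|PSO outcomes| = 6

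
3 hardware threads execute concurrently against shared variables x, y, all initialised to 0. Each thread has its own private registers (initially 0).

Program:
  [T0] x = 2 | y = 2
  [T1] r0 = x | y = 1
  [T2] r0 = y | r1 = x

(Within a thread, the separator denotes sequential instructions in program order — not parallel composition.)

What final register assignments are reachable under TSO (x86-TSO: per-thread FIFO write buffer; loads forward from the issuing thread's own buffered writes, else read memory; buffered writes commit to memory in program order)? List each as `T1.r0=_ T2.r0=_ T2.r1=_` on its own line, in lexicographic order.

outcome vector order: (T1.r0,T2.r0,T2.r1)
|TSO outcomes| = 9

T1.r0=0 T2.r0=0 T2.r1=0
T1.r0=0 T2.r0=0 T2.r1=2
T1.r0=0 T2.r0=1 T2.r1=0
T1.r0=0 T2.r0=1 T2.r1=2
T1.r0=0 T2.r0=2 T2.r1=2
T1.r0=2 T2.r0=0 T2.r1=0
T1.r0=2 T2.r0=0 T2.r1=2
T1.r0=2 T2.r0=1 T2.r1=2
T1.r0=2 T2.r0=2 T2.r1=2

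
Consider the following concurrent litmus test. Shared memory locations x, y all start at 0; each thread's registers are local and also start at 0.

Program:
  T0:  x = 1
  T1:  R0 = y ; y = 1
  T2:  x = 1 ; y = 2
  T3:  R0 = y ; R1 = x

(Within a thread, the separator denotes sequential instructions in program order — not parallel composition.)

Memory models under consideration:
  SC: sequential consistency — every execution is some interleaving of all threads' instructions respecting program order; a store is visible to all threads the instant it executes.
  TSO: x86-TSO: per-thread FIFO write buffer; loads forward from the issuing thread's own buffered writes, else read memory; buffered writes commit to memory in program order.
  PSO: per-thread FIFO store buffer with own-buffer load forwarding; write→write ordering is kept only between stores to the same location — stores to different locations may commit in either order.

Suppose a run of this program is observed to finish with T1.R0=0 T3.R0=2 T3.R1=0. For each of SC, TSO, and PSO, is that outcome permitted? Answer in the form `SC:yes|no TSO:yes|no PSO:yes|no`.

SC:no TSO:no PSO:yes

outcome vector order: (T1.R0,T3.R0,T3.R1)
[SC] allowed = {(0,0,0), (0,0,1), (0,1,0), (0,1,1), (0,2,1), (2,0,0), (2,0,1), (2,1,1), (2,2,1)}
[TSO] allowed = {(0,0,0), (0,0,1), (0,1,0), (0,1,1), (0,2,1), (2,0,0), (2,0,1), (2,1,1), (2,2,1)}
[PSO] allowed = {(0,0,0), (0,0,1), (0,1,0), (0,1,1), (0,2,0), (0,2,1), (2,0,0), (2,0,1), (2,1,0), (2,1,1), (2,2,0), (2,2,1)}
target (0,2,0) ∈ {PSO}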